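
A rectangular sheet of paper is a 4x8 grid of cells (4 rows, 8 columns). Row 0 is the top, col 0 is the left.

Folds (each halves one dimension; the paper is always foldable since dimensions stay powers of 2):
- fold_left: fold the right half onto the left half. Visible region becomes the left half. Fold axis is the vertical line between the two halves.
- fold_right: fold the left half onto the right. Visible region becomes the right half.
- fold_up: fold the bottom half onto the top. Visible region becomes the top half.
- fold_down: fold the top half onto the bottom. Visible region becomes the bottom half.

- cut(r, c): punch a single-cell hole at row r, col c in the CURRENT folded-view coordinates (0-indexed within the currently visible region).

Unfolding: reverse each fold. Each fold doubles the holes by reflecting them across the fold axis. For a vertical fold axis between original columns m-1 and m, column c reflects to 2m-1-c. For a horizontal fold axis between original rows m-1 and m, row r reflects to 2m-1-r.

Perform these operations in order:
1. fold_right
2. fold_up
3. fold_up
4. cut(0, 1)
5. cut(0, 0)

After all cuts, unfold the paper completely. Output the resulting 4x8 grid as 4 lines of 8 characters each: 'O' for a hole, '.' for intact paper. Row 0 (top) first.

Answer: ..OOOO..
..OOOO..
..OOOO..
..OOOO..

Derivation:
Op 1 fold_right: fold axis v@4; visible region now rows[0,4) x cols[4,8) = 4x4
Op 2 fold_up: fold axis h@2; visible region now rows[0,2) x cols[4,8) = 2x4
Op 3 fold_up: fold axis h@1; visible region now rows[0,1) x cols[4,8) = 1x4
Op 4 cut(0, 1): punch at orig (0,5); cuts so far [(0, 5)]; region rows[0,1) x cols[4,8) = 1x4
Op 5 cut(0, 0): punch at orig (0,4); cuts so far [(0, 4), (0, 5)]; region rows[0,1) x cols[4,8) = 1x4
Unfold 1 (reflect across h@1): 4 holes -> [(0, 4), (0, 5), (1, 4), (1, 5)]
Unfold 2 (reflect across h@2): 8 holes -> [(0, 4), (0, 5), (1, 4), (1, 5), (2, 4), (2, 5), (3, 4), (3, 5)]
Unfold 3 (reflect across v@4): 16 holes -> [(0, 2), (0, 3), (0, 4), (0, 5), (1, 2), (1, 3), (1, 4), (1, 5), (2, 2), (2, 3), (2, 4), (2, 5), (3, 2), (3, 3), (3, 4), (3, 5)]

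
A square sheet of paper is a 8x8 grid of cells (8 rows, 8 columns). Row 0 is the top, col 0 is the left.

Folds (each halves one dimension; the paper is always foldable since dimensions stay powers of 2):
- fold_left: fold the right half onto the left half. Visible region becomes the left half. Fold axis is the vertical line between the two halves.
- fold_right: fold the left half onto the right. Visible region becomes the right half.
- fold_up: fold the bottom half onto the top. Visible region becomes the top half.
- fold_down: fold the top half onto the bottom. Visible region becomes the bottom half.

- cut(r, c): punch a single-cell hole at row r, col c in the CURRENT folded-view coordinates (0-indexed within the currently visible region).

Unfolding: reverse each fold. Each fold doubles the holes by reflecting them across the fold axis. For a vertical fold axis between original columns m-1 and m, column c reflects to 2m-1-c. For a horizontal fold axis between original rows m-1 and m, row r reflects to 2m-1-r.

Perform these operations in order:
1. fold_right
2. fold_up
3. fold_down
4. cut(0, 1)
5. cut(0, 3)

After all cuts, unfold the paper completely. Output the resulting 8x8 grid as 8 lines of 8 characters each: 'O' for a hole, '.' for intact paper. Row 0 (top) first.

Op 1 fold_right: fold axis v@4; visible region now rows[0,8) x cols[4,8) = 8x4
Op 2 fold_up: fold axis h@4; visible region now rows[0,4) x cols[4,8) = 4x4
Op 3 fold_down: fold axis h@2; visible region now rows[2,4) x cols[4,8) = 2x4
Op 4 cut(0, 1): punch at orig (2,5); cuts so far [(2, 5)]; region rows[2,4) x cols[4,8) = 2x4
Op 5 cut(0, 3): punch at orig (2,7); cuts so far [(2, 5), (2, 7)]; region rows[2,4) x cols[4,8) = 2x4
Unfold 1 (reflect across h@2): 4 holes -> [(1, 5), (1, 7), (2, 5), (2, 7)]
Unfold 2 (reflect across h@4): 8 holes -> [(1, 5), (1, 7), (2, 5), (2, 7), (5, 5), (5, 7), (6, 5), (6, 7)]
Unfold 3 (reflect across v@4): 16 holes -> [(1, 0), (1, 2), (1, 5), (1, 7), (2, 0), (2, 2), (2, 5), (2, 7), (5, 0), (5, 2), (5, 5), (5, 7), (6, 0), (6, 2), (6, 5), (6, 7)]

Answer: ........
O.O..O.O
O.O..O.O
........
........
O.O..O.O
O.O..O.O
........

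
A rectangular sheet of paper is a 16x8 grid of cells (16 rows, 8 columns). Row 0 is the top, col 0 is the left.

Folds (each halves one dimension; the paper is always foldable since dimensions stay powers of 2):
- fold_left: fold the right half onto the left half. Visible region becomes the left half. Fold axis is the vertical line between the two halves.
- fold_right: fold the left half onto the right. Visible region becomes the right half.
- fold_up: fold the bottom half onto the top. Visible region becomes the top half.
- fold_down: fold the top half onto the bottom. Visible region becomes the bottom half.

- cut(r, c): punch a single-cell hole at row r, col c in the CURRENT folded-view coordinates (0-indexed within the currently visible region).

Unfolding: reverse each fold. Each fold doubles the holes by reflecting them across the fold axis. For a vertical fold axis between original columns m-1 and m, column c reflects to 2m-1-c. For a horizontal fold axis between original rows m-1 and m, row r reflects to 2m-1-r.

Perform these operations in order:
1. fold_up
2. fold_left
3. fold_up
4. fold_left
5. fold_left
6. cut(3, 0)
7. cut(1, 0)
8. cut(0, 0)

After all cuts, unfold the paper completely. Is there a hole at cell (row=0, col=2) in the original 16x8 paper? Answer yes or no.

Answer: yes

Derivation:
Op 1 fold_up: fold axis h@8; visible region now rows[0,8) x cols[0,8) = 8x8
Op 2 fold_left: fold axis v@4; visible region now rows[0,8) x cols[0,4) = 8x4
Op 3 fold_up: fold axis h@4; visible region now rows[0,4) x cols[0,4) = 4x4
Op 4 fold_left: fold axis v@2; visible region now rows[0,4) x cols[0,2) = 4x2
Op 5 fold_left: fold axis v@1; visible region now rows[0,4) x cols[0,1) = 4x1
Op 6 cut(3, 0): punch at orig (3,0); cuts so far [(3, 0)]; region rows[0,4) x cols[0,1) = 4x1
Op 7 cut(1, 0): punch at orig (1,0); cuts so far [(1, 0), (3, 0)]; region rows[0,4) x cols[0,1) = 4x1
Op 8 cut(0, 0): punch at orig (0,0); cuts so far [(0, 0), (1, 0), (3, 0)]; region rows[0,4) x cols[0,1) = 4x1
Unfold 1 (reflect across v@1): 6 holes -> [(0, 0), (0, 1), (1, 0), (1, 1), (3, 0), (3, 1)]
Unfold 2 (reflect across v@2): 12 holes -> [(0, 0), (0, 1), (0, 2), (0, 3), (1, 0), (1, 1), (1, 2), (1, 3), (3, 0), (3, 1), (3, 2), (3, 3)]
Unfold 3 (reflect across h@4): 24 holes -> [(0, 0), (0, 1), (0, 2), (0, 3), (1, 0), (1, 1), (1, 2), (1, 3), (3, 0), (3, 1), (3, 2), (3, 3), (4, 0), (4, 1), (4, 2), (4, 3), (6, 0), (6, 1), (6, 2), (6, 3), (7, 0), (7, 1), (7, 2), (7, 3)]
Unfold 4 (reflect across v@4): 48 holes -> [(0, 0), (0, 1), (0, 2), (0, 3), (0, 4), (0, 5), (0, 6), (0, 7), (1, 0), (1, 1), (1, 2), (1, 3), (1, 4), (1, 5), (1, 6), (1, 7), (3, 0), (3, 1), (3, 2), (3, 3), (3, 4), (3, 5), (3, 6), (3, 7), (4, 0), (4, 1), (4, 2), (4, 3), (4, 4), (4, 5), (4, 6), (4, 7), (6, 0), (6, 1), (6, 2), (6, 3), (6, 4), (6, 5), (6, 6), (6, 7), (7, 0), (7, 1), (7, 2), (7, 3), (7, 4), (7, 5), (7, 6), (7, 7)]
Unfold 5 (reflect across h@8): 96 holes -> [(0, 0), (0, 1), (0, 2), (0, 3), (0, 4), (0, 5), (0, 6), (0, 7), (1, 0), (1, 1), (1, 2), (1, 3), (1, 4), (1, 5), (1, 6), (1, 7), (3, 0), (3, 1), (3, 2), (3, 3), (3, 4), (3, 5), (3, 6), (3, 7), (4, 0), (4, 1), (4, 2), (4, 3), (4, 4), (4, 5), (4, 6), (4, 7), (6, 0), (6, 1), (6, 2), (6, 3), (6, 4), (6, 5), (6, 6), (6, 7), (7, 0), (7, 1), (7, 2), (7, 3), (7, 4), (7, 5), (7, 6), (7, 7), (8, 0), (8, 1), (8, 2), (8, 3), (8, 4), (8, 5), (8, 6), (8, 7), (9, 0), (9, 1), (9, 2), (9, 3), (9, 4), (9, 5), (9, 6), (9, 7), (11, 0), (11, 1), (11, 2), (11, 3), (11, 4), (11, 5), (11, 6), (11, 7), (12, 0), (12, 1), (12, 2), (12, 3), (12, 4), (12, 5), (12, 6), (12, 7), (14, 0), (14, 1), (14, 2), (14, 3), (14, 4), (14, 5), (14, 6), (14, 7), (15, 0), (15, 1), (15, 2), (15, 3), (15, 4), (15, 5), (15, 6), (15, 7)]
Holes: [(0, 0), (0, 1), (0, 2), (0, 3), (0, 4), (0, 5), (0, 6), (0, 7), (1, 0), (1, 1), (1, 2), (1, 3), (1, 4), (1, 5), (1, 6), (1, 7), (3, 0), (3, 1), (3, 2), (3, 3), (3, 4), (3, 5), (3, 6), (3, 7), (4, 0), (4, 1), (4, 2), (4, 3), (4, 4), (4, 5), (4, 6), (4, 7), (6, 0), (6, 1), (6, 2), (6, 3), (6, 4), (6, 5), (6, 6), (6, 7), (7, 0), (7, 1), (7, 2), (7, 3), (7, 4), (7, 5), (7, 6), (7, 7), (8, 0), (8, 1), (8, 2), (8, 3), (8, 4), (8, 5), (8, 6), (8, 7), (9, 0), (9, 1), (9, 2), (9, 3), (9, 4), (9, 5), (9, 6), (9, 7), (11, 0), (11, 1), (11, 2), (11, 3), (11, 4), (11, 5), (11, 6), (11, 7), (12, 0), (12, 1), (12, 2), (12, 3), (12, 4), (12, 5), (12, 6), (12, 7), (14, 0), (14, 1), (14, 2), (14, 3), (14, 4), (14, 5), (14, 6), (14, 7), (15, 0), (15, 1), (15, 2), (15, 3), (15, 4), (15, 5), (15, 6), (15, 7)]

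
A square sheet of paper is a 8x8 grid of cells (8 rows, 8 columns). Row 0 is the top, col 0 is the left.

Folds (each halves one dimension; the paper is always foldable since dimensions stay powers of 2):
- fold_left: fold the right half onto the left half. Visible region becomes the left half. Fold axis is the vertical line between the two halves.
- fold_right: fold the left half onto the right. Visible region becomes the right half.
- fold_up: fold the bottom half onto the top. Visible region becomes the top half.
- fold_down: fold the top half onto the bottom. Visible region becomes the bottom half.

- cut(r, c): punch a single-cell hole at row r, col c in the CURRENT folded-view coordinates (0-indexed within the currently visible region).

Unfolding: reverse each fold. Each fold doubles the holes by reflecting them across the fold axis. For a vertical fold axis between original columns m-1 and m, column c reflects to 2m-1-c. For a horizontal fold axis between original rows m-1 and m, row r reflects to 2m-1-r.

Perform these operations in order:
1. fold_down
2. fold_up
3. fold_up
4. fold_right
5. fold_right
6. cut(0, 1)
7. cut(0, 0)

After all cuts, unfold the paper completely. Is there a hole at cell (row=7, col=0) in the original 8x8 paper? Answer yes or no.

Answer: yes

Derivation:
Op 1 fold_down: fold axis h@4; visible region now rows[4,8) x cols[0,8) = 4x8
Op 2 fold_up: fold axis h@6; visible region now rows[4,6) x cols[0,8) = 2x8
Op 3 fold_up: fold axis h@5; visible region now rows[4,5) x cols[0,8) = 1x8
Op 4 fold_right: fold axis v@4; visible region now rows[4,5) x cols[4,8) = 1x4
Op 5 fold_right: fold axis v@6; visible region now rows[4,5) x cols[6,8) = 1x2
Op 6 cut(0, 1): punch at orig (4,7); cuts so far [(4, 7)]; region rows[4,5) x cols[6,8) = 1x2
Op 7 cut(0, 0): punch at orig (4,6); cuts so far [(4, 6), (4, 7)]; region rows[4,5) x cols[6,8) = 1x2
Unfold 1 (reflect across v@6): 4 holes -> [(4, 4), (4, 5), (4, 6), (4, 7)]
Unfold 2 (reflect across v@4): 8 holes -> [(4, 0), (4, 1), (4, 2), (4, 3), (4, 4), (4, 5), (4, 6), (4, 7)]
Unfold 3 (reflect across h@5): 16 holes -> [(4, 0), (4, 1), (4, 2), (4, 3), (4, 4), (4, 5), (4, 6), (4, 7), (5, 0), (5, 1), (5, 2), (5, 3), (5, 4), (5, 5), (5, 6), (5, 7)]
Unfold 4 (reflect across h@6): 32 holes -> [(4, 0), (4, 1), (4, 2), (4, 3), (4, 4), (4, 5), (4, 6), (4, 7), (5, 0), (5, 1), (5, 2), (5, 3), (5, 4), (5, 5), (5, 6), (5, 7), (6, 0), (6, 1), (6, 2), (6, 3), (6, 4), (6, 5), (6, 6), (6, 7), (7, 0), (7, 1), (7, 2), (7, 3), (7, 4), (7, 5), (7, 6), (7, 7)]
Unfold 5 (reflect across h@4): 64 holes -> [(0, 0), (0, 1), (0, 2), (0, 3), (0, 4), (0, 5), (0, 6), (0, 7), (1, 0), (1, 1), (1, 2), (1, 3), (1, 4), (1, 5), (1, 6), (1, 7), (2, 0), (2, 1), (2, 2), (2, 3), (2, 4), (2, 5), (2, 6), (2, 7), (3, 0), (3, 1), (3, 2), (3, 3), (3, 4), (3, 5), (3, 6), (3, 7), (4, 0), (4, 1), (4, 2), (4, 3), (4, 4), (4, 5), (4, 6), (4, 7), (5, 0), (5, 1), (5, 2), (5, 3), (5, 4), (5, 5), (5, 6), (5, 7), (6, 0), (6, 1), (6, 2), (6, 3), (6, 4), (6, 5), (6, 6), (6, 7), (7, 0), (7, 1), (7, 2), (7, 3), (7, 4), (7, 5), (7, 6), (7, 7)]
Holes: [(0, 0), (0, 1), (0, 2), (0, 3), (0, 4), (0, 5), (0, 6), (0, 7), (1, 0), (1, 1), (1, 2), (1, 3), (1, 4), (1, 5), (1, 6), (1, 7), (2, 0), (2, 1), (2, 2), (2, 3), (2, 4), (2, 5), (2, 6), (2, 7), (3, 0), (3, 1), (3, 2), (3, 3), (3, 4), (3, 5), (3, 6), (3, 7), (4, 0), (4, 1), (4, 2), (4, 3), (4, 4), (4, 5), (4, 6), (4, 7), (5, 0), (5, 1), (5, 2), (5, 3), (5, 4), (5, 5), (5, 6), (5, 7), (6, 0), (6, 1), (6, 2), (6, 3), (6, 4), (6, 5), (6, 6), (6, 7), (7, 0), (7, 1), (7, 2), (7, 3), (7, 4), (7, 5), (7, 6), (7, 7)]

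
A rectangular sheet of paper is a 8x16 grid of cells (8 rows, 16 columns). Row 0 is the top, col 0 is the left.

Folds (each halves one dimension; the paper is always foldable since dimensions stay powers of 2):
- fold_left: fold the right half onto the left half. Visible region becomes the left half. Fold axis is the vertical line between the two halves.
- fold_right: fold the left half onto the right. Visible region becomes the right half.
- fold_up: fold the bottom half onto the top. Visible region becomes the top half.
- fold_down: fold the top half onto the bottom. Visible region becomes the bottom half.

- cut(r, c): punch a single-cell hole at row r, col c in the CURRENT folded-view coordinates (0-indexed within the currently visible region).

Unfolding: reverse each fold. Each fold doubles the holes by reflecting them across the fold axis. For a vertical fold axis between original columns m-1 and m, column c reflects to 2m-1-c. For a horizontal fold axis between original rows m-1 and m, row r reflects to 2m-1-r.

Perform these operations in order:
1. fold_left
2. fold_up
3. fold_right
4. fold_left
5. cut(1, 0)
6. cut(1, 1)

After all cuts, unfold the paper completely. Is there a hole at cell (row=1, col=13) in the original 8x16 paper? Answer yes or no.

Op 1 fold_left: fold axis v@8; visible region now rows[0,8) x cols[0,8) = 8x8
Op 2 fold_up: fold axis h@4; visible region now rows[0,4) x cols[0,8) = 4x8
Op 3 fold_right: fold axis v@4; visible region now rows[0,4) x cols[4,8) = 4x4
Op 4 fold_left: fold axis v@6; visible region now rows[0,4) x cols[4,6) = 4x2
Op 5 cut(1, 0): punch at orig (1,4); cuts so far [(1, 4)]; region rows[0,4) x cols[4,6) = 4x2
Op 6 cut(1, 1): punch at orig (1,5); cuts so far [(1, 4), (1, 5)]; region rows[0,4) x cols[4,6) = 4x2
Unfold 1 (reflect across v@6): 4 holes -> [(1, 4), (1, 5), (1, 6), (1, 7)]
Unfold 2 (reflect across v@4): 8 holes -> [(1, 0), (1, 1), (1, 2), (1, 3), (1, 4), (1, 5), (1, 6), (1, 7)]
Unfold 3 (reflect across h@4): 16 holes -> [(1, 0), (1, 1), (1, 2), (1, 3), (1, 4), (1, 5), (1, 6), (1, 7), (6, 0), (6, 1), (6, 2), (6, 3), (6, 4), (6, 5), (6, 6), (6, 7)]
Unfold 4 (reflect across v@8): 32 holes -> [(1, 0), (1, 1), (1, 2), (1, 3), (1, 4), (1, 5), (1, 6), (1, 7), (1, 8), (1, 9), (1, 10), (1, 11), (1, 12), (1, 13), (1, 14), (1, 15), (6, 0), (6, 1), (6, 2), (6, 3), (6, 4), (6, 5), (6, 6), (6, 7), (6, 8), (6, 9), (6, 10), (6, 11), (6, 12), (6, 13), (6, 14), (6, 15)]
Holes: [(1, 0), (1, 1), (1, 2), (1, 3), (1, 4), (1, 5), (1, 6), (1, 7), (1, 8), (1, 9), (1, 10), (1, 11), (1, 12), (1, 13), (1, 14), (1, 15), (6, 0), (6, 1), (6, 2), (6, 3), (6, 4), (6, 5), (6, 6), (6, 7), (6, 8), (6, 9), (6, 10), (6, 11), (6, 12), (6, 13), (6, 14), (6, 15)]

Answer: yes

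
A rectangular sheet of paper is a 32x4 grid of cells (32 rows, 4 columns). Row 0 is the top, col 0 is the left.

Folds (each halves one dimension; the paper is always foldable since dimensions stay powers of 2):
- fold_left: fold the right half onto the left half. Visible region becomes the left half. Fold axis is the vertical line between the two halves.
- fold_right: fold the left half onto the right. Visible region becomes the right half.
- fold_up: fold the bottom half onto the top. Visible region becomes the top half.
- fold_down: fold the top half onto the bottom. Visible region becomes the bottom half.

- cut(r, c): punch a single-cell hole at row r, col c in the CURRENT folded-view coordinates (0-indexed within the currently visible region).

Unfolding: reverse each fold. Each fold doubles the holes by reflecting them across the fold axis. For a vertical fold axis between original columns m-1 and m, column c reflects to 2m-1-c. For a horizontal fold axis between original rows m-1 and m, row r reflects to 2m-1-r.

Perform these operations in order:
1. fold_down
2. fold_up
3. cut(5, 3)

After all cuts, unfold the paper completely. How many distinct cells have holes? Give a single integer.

Answer: 4

Derivation:
Op 1 fold_down: fold axis h@16; visible region now rows[16,32) x cols[0,4) = 16x4
Op 2 fold_up: fold axis h@24; visible region now rows[16,24) x cols[0,4) = 8x4
Op 3 cut(5, 3): punch at orig (21,3); cuts so far [(21, 3)]; region rows[16,24) x cols[0,4) = 8x4
Unfold 1 (reflect across h@24): 2 holes -> [(21, 3), (26, 3)]
Unfold 2 (reflect across h@16): 4 holes -> [(5, 3), (10, 3), (21, 3), (26, 3)]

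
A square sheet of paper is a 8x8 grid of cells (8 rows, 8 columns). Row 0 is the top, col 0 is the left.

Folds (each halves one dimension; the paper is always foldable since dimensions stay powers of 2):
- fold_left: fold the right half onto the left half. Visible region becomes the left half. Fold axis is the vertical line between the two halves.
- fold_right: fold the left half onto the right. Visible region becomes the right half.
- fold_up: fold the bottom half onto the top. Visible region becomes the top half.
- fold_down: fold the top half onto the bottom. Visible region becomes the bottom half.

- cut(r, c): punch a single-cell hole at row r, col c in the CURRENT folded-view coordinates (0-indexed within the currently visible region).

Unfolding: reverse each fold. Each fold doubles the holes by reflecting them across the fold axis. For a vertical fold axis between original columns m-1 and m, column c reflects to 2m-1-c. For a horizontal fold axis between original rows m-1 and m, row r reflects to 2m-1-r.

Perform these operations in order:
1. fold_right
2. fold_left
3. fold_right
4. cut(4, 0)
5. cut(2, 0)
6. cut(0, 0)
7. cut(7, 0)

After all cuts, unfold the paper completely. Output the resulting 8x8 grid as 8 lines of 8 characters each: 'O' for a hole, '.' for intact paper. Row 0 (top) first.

Answer: OOOOOOOO
........
OOOOOOOO
........
OOOOOOOO
........
........
OOOOOOOO

Derivation:
Op 1 fold_right: fold axis v@4; visible region now rows[0,8) x cols[4,8) = 8x4
Op 2 fold_left: fold axis v@6; visible region now rows[0,8) x cols[4,6) = 8x2
Op 3 fold_right: fold axis v@5; visible region now rows[0,8) x cols[5,6) = 8x1
Op 4 cut(4, 0): punch at orig (4,5); cuts so far [(4, 5)]; region rows[0,8) x cols[5,6) = 8x1
Op 5 cut(2, 0): punch at orig (2,5); cuts so far [(2, 5), (4, 5)]; region rows[0,8) x cols[5,6) = 8x1
Op 6 cut(0, 0): punch at orig (0,5); cuts so far [(0, 5), (2, 5), (4, 5)]; region rows[0,8) x cols[5,6) = 8x1
Op 7 cut(7, 0): punch at orig (7,5); cuts so far [(0, 5), (2, 5), (4, 5), (7, 5)]; region rows[0,8) x cols[5,6) = 8x1
Unfold 1 (reflect across v@5): 8 holes -> [(0, 4), (0, 5), (2, 4), (2, 5), (4, 4), (4, 5), (7, 4), (7, 5)]
Unfold 2 (reflect across v@6): 16 holes -> [(0, 4), (0, 5), (0, 6), (0, 7), (2, 4), (2, 5), (2, 6), (2, 7), (4, 4), (4, 5), (4, 6), (4, 7), (7, 4), (7, 5), (7, 6), (7, 7)]
Unfold 3 (reflect across v@4): 32 holes -> [(0, 0), (0, 1), (0, 2), (0, 3), (0, 4), (0, 5), (0, 6), (0, 7), (2, 0), (2, 1), (2, 2), (2, 3), (2, 4), (2, 5), (2, 6), (2, 7), (4, 0), (4, 1), (4, 2), (4, 3), (4, 4), (4, 5), (4, 6), (4, 7), (7, 0), (7, 1), (7, 2), (7, 3), (7, 4), (7, 5), (7, 6), (7, 7)]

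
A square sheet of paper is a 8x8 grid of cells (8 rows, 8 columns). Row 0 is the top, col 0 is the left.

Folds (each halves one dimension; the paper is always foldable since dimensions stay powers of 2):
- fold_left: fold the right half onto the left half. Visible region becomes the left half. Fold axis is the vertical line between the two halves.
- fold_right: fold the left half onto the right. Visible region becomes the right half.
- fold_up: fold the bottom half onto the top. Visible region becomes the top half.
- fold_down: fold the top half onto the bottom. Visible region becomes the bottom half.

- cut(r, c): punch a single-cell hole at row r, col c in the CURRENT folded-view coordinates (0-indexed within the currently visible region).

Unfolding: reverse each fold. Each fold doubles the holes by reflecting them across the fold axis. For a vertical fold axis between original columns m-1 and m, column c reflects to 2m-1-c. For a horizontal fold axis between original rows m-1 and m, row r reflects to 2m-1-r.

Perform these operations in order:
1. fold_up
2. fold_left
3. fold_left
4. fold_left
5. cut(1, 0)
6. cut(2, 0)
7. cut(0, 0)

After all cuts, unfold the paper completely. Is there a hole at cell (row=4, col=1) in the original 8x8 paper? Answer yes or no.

Op 1 fold_up: fold axis h@4; visible region now rows[0,4) x cols[0,8) = 4x8
Op 2 fold_left: fold axis v@4; visible region now rows[0,4) x cols[0,4) = 4x4
Op 3 fold_left: fold axis v@2; visible region now rows[0,4) x cols[0,2) = 4x2
Op 4 fold_left: fold axis v@1; visible region now rows[0,4) x cols[0,1) = 4x1
Op 5 cut(1, 0): punch at orig (1,0); cuts so far [(1, 0)]; region rows[0,4) x cols[0,1) = 4x1
Op 6 cut(2, 0): punch at orig (2,0); cuts so far [(1, 0), (2, 0)]; region rows[0,4) x cols[0,1) = 4x1
Op 7 cut(0, 0): punch at orig (0,0); cuts so far [(0, 0), (1, 0), (2, 0)]; region rows[0,4) x cols[0,1) = 4x1
Unfold 1 (reflect across v@1): 6 holes -> [(0, 0), (0, 1), (1, 0), (1, 1), (2, 0), (2, 1)]
Unfold 2 (reflect across v@2): 12 holes -> [(0, 0), (0, 1), (0, 2), (0, 3), (1, 0), (1, 1), (1, 2), (1, 3), (2, 0), (2, 1), (2, 2), (2, 3)]
Unfold 3 (reflect across v@4): 24 holes -> [(0, 0), (0, 1), (0, 2), (0, 3), (0, 4), (0, 5), (0, 6), (0, 7), (1, 0), (1, 1), (1, 2), (1, 3), (1, 4), (1, 5), (1, 6), (1, 7), (2, 0), (2, 1), (2, 2), (2, 3), (2, 4), (2, 5), (2, 6), (2, 7)]
Unfold 4 (reflect across h@4): 48 holes -> [(0, 0), (0, 1), (0, 2), (0, 3), (0, 4), (0, 5), (0, 6), (0, 7), (1, 0), (1, 1), (1, 2), (1, 3), (1, 4), (1, 5), (1, 6), (1, 7), (2, 0), (2, 1), (2, 2), (2, 3), (2, 4), (2, 5), (2, 6), (2, 7), (5, 0), (5, 1), (5, 2), (5, 3), (5, 4), (5, 5), (5, 6), (5, 7), (6, 0), (6, 1), (6, 2), (6, 3), (6, 4), (6, 5), (6, 6), (6, 7), (7, 0), (7, 1), (7, 2), (7, 3), (7, 4), (7, 5), (7, 6), (7, 7)]
Holes: [(0, 0), (0, 1), (0, 2), (0, 3), (0, 4), (0, 5), (0, 6), (0, 7), (1, 0), (1, 1), (1, 2), (1, 3), (1, 4), (1, 5), (1, 6), (1, 7), (2, 0), (2, 1), (2, 2), (2, 3), (2, 4), (2, 5), (2, 6), (2, 7), (5, 0), (5, 1), (5, 2), (5, 3), (5, 4), (5, 5), (5, 6), (5, 7), (6, 0), (6, 1), (6, 2), (6, 3), (6, 4), (6, 5), (6, 6), (6, 7), (7, 0), (7, 1), (7, 2), (7, 3), (7, 4), (7, 5), (7, 6), (7, 7)]

Answer: no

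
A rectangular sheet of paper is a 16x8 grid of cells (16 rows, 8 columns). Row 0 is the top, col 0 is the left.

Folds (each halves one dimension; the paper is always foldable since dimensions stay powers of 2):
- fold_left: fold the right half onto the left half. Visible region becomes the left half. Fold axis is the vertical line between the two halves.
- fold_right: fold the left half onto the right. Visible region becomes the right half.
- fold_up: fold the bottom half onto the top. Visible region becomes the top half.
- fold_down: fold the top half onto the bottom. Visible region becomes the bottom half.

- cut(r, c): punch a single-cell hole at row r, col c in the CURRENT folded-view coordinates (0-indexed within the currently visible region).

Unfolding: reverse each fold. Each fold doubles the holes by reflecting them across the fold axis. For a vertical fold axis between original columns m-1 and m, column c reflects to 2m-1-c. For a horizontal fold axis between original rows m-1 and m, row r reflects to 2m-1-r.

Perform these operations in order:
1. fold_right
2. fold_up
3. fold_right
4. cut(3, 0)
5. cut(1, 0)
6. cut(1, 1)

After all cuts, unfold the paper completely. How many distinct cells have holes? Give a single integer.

Answer: 24

Derivation:
Op 1 fold_right: fold axis v@4; visible region now rows[0,16) x cols[4,8) = 16x4
Op 2 fold_up: fold axis h@8; visible region now rows[0,8) x cols[4,8) = 8x4
Op 3 fold_right: fold axis v@6; visible region now rows[0,8) x cols[6,8) = 8x2
Op 4 cut(3, 0): punch at orig (3,6); cuts so far [(3, 6)]; region rows[0,8) x cols[6,8) = 8x2
Op 5 cut(1, 0): punch at orig (1,6); cuts so far [(1, 6), (3, 6)]; region rows[0,8) x cols[6,8) = 8x2
Op 6 cut(1, 1): punch at orig (1,7); cuts so far [(1, 6), (1, 7), (3, 6)]; region rows[0,8) x cols[6,8) = 8x2
Unfold 1 (reflect across v@6): 6 holes -> [(1, 4), (1, 5), (1, 6), (1, 7), (3, 5), (3, 6)]
Unfold 2 (reflect across h@8): 12 holes -> [(1, 4), (1, 5), (1, 6), (1, 7), (3, 5), (3, 6), (12, 5), (12, 6), (14, 4), (14, 5), (14, 6), (14, 7)]
Unfold 3 (reflect across v@4): 24 holes -> [(1, 0), (1, 1), (1, 2), (1, 3), (1, 4), (1, 5), (1, 6), (1, 7), (3, 1), (3, 2), (3, 5), (3, 6), (12, 1), (12, 2), (12, 5), (12, 6), (14, 0), (14, 1), (14, 2), (14, 3), (14, 4), (14, 5), (14, 6), (14, 7)]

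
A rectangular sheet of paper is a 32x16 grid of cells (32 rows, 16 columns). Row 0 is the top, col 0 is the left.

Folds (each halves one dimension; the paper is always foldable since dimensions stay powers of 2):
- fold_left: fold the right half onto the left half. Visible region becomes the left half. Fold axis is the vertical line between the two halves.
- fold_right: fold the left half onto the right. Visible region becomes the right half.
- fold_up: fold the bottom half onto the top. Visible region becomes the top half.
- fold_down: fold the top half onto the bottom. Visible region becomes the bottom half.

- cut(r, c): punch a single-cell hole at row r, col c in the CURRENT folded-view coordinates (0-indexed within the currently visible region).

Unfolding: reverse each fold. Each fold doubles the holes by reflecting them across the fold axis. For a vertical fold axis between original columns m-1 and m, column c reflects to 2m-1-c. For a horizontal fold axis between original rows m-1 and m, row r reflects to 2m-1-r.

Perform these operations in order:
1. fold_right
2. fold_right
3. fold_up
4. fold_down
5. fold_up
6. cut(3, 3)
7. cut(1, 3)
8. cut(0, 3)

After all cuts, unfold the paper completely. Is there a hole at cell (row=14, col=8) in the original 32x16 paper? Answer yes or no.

Op 1 fold_right: fold axis v@8; visible region now rows[0,32) x cols[8,16) = 32x8
Op 2 fold_right: fold axis v@12; visible region now rows[0,32) x cols[12,16) = 32x4
Op 3 fold_up: fold axis h@16; visible region now rows[0,16) x cols[12,16) = 16x4
Op 4 fold_down: fold axis h@8; visible region now rows[8,16) x cols[12,16) = 8x4
Op 5 fold_up: fold axis h@12; visible region now rows[8,12) x cols[12,16) = 4x4
Op 6 cut(3, 3): punch at orig (11,15); cuts so far [(11, 15)]; region rows[8,12) x cols[12,16) = 4x4
Op 7 cut(1, 3): punch at orig (9,15); cuts so far [(9, 15), (11, 15)]; region rows[8,12) x cols[12,16) = 4x4
Op 8 cut(0, 3): punch at orig (8,15); cuts so far [(8, 15), (9, 15), (11, 15)]; region rows[8,12) x cols[12,16) = 4x4
Unfold 1 (reflect across h@12): 6 holes -> [(8, 15), (9, 15), (11, 15), (12, 15), (14, 15), (15, 15)]
Unfold 2 (reflect across h@8): 12 holes -> [(0, 15), (1, 15), (3, 15), (4, 15), (6, 15), (7, 15), (8, 15), (9, 15), (11, 15), (12, 15), (14, 15), (15, 15)]
Unfold 3 (reflect across h@16): 24 holes -> [(0, 15), (1, 15), (3, 15), (4, 15), (6, 15), (7, 15), (8, 15), (9, 15), (11, 15), (12, 15), (14, 15), (15, 15), (16, 15), (17, 15), (19, 15), (20, 15), (22, 15), (23, 15), (24, 15), (25, 15), (27, 15), (28, 15), (30, 15), (31, 15)]
Unfold 4 (reflect across v@12): 48 holes -> [(0, 8), (0, 15), (1, 8), (1, 15), (3, 8), (3, 15), (4, 8), (4, 15), (6, 8), (6, 15), (7, 8), (7, 15), (8, 8), (8, 15), (9, 8), (9, 15), (11, 8), (11, 15), (12, 8), (12, 15), (14, 8), (14, 15), (15, 8), (15, 15), (16, 8), (16, 15), (17, 8), (17, 15), (19, 8), (19, 15), (20, 8), (20, 15), (22, 8), (22, 15), (23, 8), (23, 15), (24, 8), (24, 15), (25, 8), (25, 15), (27, 8), (27, 15), (28, 8), (28, 15), (30, 8), (30, 15), (31, 8), (31, 15)]
Unfold 5 (reflect across v@8): 96 holes -> [(0, 0), (0, 7), (0, 8), (0, 15), (1, 0), (1, 7), (1, 8), (1, 15), (3, 0), (3, 7), (3, 8), (3, 15), (4, 0), (4, 7), (4, 8), (4, 15), (6, 0), (6, 7), (6, 8), (6, 15), (7, 0), (7, 7), (7, 8), (7, 15), (8, 0), (8, 7), (8, 8), (8, 15), (9, 0), (9, 7), (9, 8), (9, 15), (11, 0), (11, 7), (11, 8), (11, 15), (12, 0), (12, 7), (12, 8), (12, 15), (14, 0), (14, 7), (14, 8), (14, 15), (15, 0), (15, 7), (15, 8), (15, 15), (16, 0), (16, 7), (16, 8), (16, 15), (17, 0), (17, 7), (17, 8), (17, 15), (19, 0), (19, 7), (19, 8), (19, 15), (20, 0), (20, 7), (20, 8), (20, 15), (22, 0), (22, 7), (22, 8), (22, 15), (23, 0), (23, 7), (23, 8), (23, 15), (24, 0), (24, 7), (24, 8), (24, 15), (25, 0), (25, 7), (25, 8), (25, 15), (27, 0), (27, 7), (27, 8), (27, 15), (28, 0), (28, 7), (28, 8), (28, 15), (30, 0), (30, 7), (30, 8), (30, 15), (31, 0), (31, 7), (31, 8), (31, 15)]
Holes: [(0, 0), (0, 7), (0, 8), (0, 15), (1, 0), (1, 7), (1, 8), (1, 15), (3, 0), (3, 7), (3, 8), (3, 15), (4, 0), (4, 7), (4, 8), (4, 15), (6, 0), (6, 7), (6, 8), (6, 15), (7, 0), (7, 7), (7, 8), (7, 15), (8, 0), (8, 7), (8, 8), (8, 15), (9, 0), (9, 7), (9, 8), (9, 15), (11, 0), (11, 7), (11, 8), (11, 15), (12, 0), (12, 7), (12, 8), (12, 15), (14, 0), (14, 7), (14, 8), (14, 15), (15, 0), (15, 7), (15, 8), (15, 15), (16, 0), (16, 7), (16, 8), (16, 15), (17, 0), (17, 7), (17, 8), (17, 15), (19, 0), (19, 7), (19, 8), (19, 15), (20, 0), (20, 7), (20, 8), (20, 15), (22, 0), (22, 7), (22, 8), (22, 15), (23, 0), (23, 7), (23, 8), (23, 15), (24, 0), (24, 7), (24, 8), (24, 15), (25, 0), (25, 7), (25, 8), (25, 15), (27, 0), (27, 7), (27, 8), (27, 15), (28, 0), (28, 7), (28, 8), (28, 15), (30, 0), (30, 7), (30, 8), (30, 15), (31, 0), (31, 7), (31, 8), (31, 15)]

Answer: yes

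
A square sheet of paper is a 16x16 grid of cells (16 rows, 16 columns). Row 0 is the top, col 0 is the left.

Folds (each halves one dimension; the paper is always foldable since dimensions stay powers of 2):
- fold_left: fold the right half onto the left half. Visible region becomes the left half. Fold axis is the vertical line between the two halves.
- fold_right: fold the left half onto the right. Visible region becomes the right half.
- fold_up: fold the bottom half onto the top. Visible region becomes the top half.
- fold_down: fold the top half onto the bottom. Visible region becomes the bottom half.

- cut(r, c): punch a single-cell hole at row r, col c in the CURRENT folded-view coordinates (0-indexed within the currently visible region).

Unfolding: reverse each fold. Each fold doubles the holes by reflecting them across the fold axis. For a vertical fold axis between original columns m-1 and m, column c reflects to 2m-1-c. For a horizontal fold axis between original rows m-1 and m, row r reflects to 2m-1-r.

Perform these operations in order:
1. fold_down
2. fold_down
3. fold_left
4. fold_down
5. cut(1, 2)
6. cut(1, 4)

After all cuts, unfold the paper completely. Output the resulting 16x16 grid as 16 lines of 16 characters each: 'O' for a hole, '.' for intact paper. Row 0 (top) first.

Op 1 fold_down: fold axis h@8; visible region now rows[8,16) x cols[0,16) = 8x16
Op 2 fold_down: fold axis h@12; visible region now rows[12,16) x cols[0,16) = 4x16
Op 3 fold_left: fold axis v@8; visible region now rows[12,16) x cols[0,8) = 4x8
Op 4 fold_down: fold axis h@14; visible region now rows[14,16) x cols[0,8) = 2x8
Op 5 cut(1, 2): punch at orig (15,2); cuts so far [(15, 2)]; region rows[14,16) x cols[0,8) = 2x8
Op 6 cut(1, 4): punch at orig (15,4); cuts so far [(15, 2), (15, 4)]; region rows[14,16) x cols[0,8) = 2x8
Unfold 1 (reflect across h@14): 4 holes -> [(12, 2), (12, 4), (15, 2), (15, 4)]
Unfold 2 (reflect across v@8): 8 holes -> [(12, 2), (12, 4), (12, 11), (12, 13), (15, 2), (15, 4), (15, 11), (15, 13)]
Unfold 3 (reflect across h@12): 16 holes -> [(8, 2), (8, 4), (8, 11), (8, 13), (11, 2), (11, 4), (11, 11), (11, 13), (12, 2), (12, 4), (12, 11), (12, 13), (15, 2), (15, 4), (15, 11), (15, 13)]
Unfold 4 (reflect across h@8): 32 holes -> [(0, 2), (0, 4), (0, 11), (0, 13), (3, 2), (3, 4), (3, 11), (3, 13), (4, 2), (4, 4), (4, 11), (4, 13), (7, 2), (7, 4), (7, 11), (7, 13), (8, 2), (8, 4), (8, 11), (8, 13), (11, 2), (11, 4), (11, 11), (11, 13), (12, 2), (12, 4), (12, 11), (12, 13), (15, 2), (15, 4), (15, 11), (15, 13)]

Answer: ..O.O......O.O..
................
................
..O.O......O.O..
..O.O......O.O..
................
................
..O.O......O.O..
..O.O......O.O..
................
................
..O.O......O.O..
..O.O......O.O..
................
................
..O.O......O.O..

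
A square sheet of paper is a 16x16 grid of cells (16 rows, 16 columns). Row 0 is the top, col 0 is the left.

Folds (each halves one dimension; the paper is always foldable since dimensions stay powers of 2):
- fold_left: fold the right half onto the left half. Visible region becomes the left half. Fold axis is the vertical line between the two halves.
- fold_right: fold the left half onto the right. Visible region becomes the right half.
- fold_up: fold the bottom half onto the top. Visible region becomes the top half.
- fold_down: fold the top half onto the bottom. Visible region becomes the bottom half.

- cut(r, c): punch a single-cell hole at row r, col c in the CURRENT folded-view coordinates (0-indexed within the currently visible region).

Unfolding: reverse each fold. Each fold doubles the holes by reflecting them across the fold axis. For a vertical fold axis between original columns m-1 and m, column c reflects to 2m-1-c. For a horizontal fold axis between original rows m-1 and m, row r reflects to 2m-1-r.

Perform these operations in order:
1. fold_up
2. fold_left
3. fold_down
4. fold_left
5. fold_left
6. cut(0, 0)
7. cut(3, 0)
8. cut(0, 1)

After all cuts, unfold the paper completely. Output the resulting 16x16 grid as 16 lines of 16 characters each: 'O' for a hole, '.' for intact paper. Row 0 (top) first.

Answer: O..OO..OO..OO..O
................
................
OOOOOOOOOOOOOOOO
OOOOOOOOOOOOOOOO
................
................
O..OO..OO..OO..O
O..OO..OO..OO..O
................
................
OOOOOOOOOOOOOOOO
OOOOOOOOOOOOOOOO
................
................
O..OO..OO..OO..O

Derivation:
Op 1 fold_up: fold axis h@8; visible region now rows[0,8) x cols[0,16) = 8x16
Op 2 fold_left: fold axis v@8; visible region now rows[0,8) x cols[0,8) = 8x8
Op 3 fold_down: fold axis h@4; visible region now rows[4,8) x cols[0,8) = 4x8
Op 4 fold_left: fold axis v@4; visible region now rows[4,8) x cols[0,4) = 4x4
Op 5 fold_left: fold axis v@2; visible region now rows[4,8) x cols[0,2) = 4x2
Op 6 cut(0, 0): punch at orig (4,0); cuts so far [(4, 0)]; region rows[4,8) x cols[0,2) = 4x2
Op 7 cut(3, 0): punch at orig (7,0); cuts so far [(4, 0), (7, 0)]; region rows[4,8) x cols[0,2) = 4x2
Op 8 cut(0, 1): punch at orig (4,1); cuts so far [(4, 0), (4, 1), (7, 0)]; region rows[4,8) x cols[0,2) = 4x2
Unfold 1 (reflect across v@2): 6 holes -> [(4, 0), (4, 1), (4, 2), (4, 3), (7, 0), (7, 3)]
Unfold 2 (reflect across v@4): 12 holes -> [(4, 0), (4, 1), (4, 2), (4, 3), (4, 4), (4, 5), (4, 6), (4, 7), (7, 0), (7, 3), (7, 4), (7, 7)]
Unfold 3 (reflect across h@4): 24 holes -> [(0, 0), (0, 3), (0, 4), (0, 7), (3, 0), (3, 1), (3, 2), (3, 3), (3, 4), (3, 5), (3, 6), (3, 7), (4, 0), (4, 1), (4, 2), (4, 3), (4, 4), (4, 5), (4, 6), (4, 7), (7, 0), (7, 3), (7, 4), (7, 7)]
Unfold 4 (reflect across v@8): 48 holes -> [(0, 0), (0, 3), (0, 4), (0, 7), (0, 8), (0, 11), (0, 12), (0, 15), (3, 0), (3, 1), (3, 2), (3, 3), (3, 4), (3, 5), (3, 6), (3, 7), (3, 8), (3, 9), (3, 10), (3, 11), (3, 12), (3, 13), (3, 14), (3, 15), (4, 0), (4, 1), (4, 2), (4, 3), (4, 4), (4, 5), (4, 6), (4, 7), (4, 8), (4, 9), (4, 10), (4, 11), (4, 12), (4, 13), (4, 14), (4, 15), (7, 0), (7, 3), (7, 4), (7, 7), (7, 8), (7, 11), (7, 12), (7, 15)]
Unfold 5 (reflect across h@8): 96 holes -> [(0, 0), (0, 3), (0, 4), (0, 7), (0, 8), (0, 11), (0, 12), (0, 15), (3, 0), (3, 1), (3, 2), (3, 3), (3, 4), (3, 5), (3, 6), (3, 7), (3, 8), (3, 9), (3, 10), (3, 11), (3, 12), (3, 13), (3, 14), (3, 15), (4, 0), (4, 1), (4, 2), (4, 3), (4, 4), (4, 5), (4, 6), (4, 7), (4, 8), (4, 9), (4, 10), (4, 11), (4, 12), (4, 13), (4, 14), (4, 15), (7, 0), (7, 3), (7, 4), (7, 7), (7, 8), (7, 11), (7, 12), (7, 15), (8, 0), (8, 3), (8, 4), (8, 7), (8, 8), (8, 11), (8, 12), (8, 15), (11, 0), (11, 1), (11, 2), (11, 3), (11, 4), (11, 5), (11, 6), (11, 7), (11, 8), (11, 9), (11, 10), (11, 11), (11, 12), (11, 13), (11, 14), (11, 15), (12, 0), (12, 1), (12, 2), (12, 3), (12, 4), (12, 5), (12, 6), (12, 7), (12, 8), (12, 9), (12, 10), (12, 11), (12, 12), (12, 13), (12, 14), (12, 15), (15, 0), (15, 3), (15, 4), (15, 7), (15, 8), (15, 11), (15, 12), (15, 15)]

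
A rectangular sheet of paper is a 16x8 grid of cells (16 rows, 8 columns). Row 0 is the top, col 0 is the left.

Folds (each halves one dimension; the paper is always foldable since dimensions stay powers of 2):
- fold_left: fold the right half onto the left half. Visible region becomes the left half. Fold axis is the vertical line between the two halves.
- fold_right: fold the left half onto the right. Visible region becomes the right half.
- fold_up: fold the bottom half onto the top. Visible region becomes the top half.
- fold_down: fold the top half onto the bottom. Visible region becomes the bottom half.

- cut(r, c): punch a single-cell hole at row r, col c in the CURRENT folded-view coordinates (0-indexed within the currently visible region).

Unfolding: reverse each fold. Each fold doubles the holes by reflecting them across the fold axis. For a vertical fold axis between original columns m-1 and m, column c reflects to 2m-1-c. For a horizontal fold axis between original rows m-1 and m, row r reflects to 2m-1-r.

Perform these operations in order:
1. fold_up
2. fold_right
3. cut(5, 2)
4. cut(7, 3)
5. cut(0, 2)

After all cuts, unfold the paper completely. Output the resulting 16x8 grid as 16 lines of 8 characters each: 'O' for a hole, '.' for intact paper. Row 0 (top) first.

Answer: .O....O.
........
........
........
........
.O....O.
........
O......O
O......O
........
.O....O.
........
........
........
........
.O....O.

Derivation:
Op 1 fold_up: fold axis h@8; visible region now rows[0,8) x cols[0,8) = 8x8
Op 2 fold_right: fold axis v@4; visible region now rows[0,8) x cols[4,8) = 8x4
Op 3 cut(5, 2): punch at orig (5,6); cuts so far [(5, 6)]; region rows[0,8) x cols[4,8) = 8x4
Op 4 cut(7, 3): punch at orig (7,7); cuts so far [(5, 6), (7, 7)]; region rows[0,8) x cols[4,8) = 8x4
Op 5 cut(0, 2): punch at orig (0,6); cuts so far [(0, 6), (5, 6), (7, 7)]; region rows[0,8) x cols[4,8) = 8x4
Unfold 1 (reflect across v@4): 6 holes -> [(0, 1), (0, 6), (5, 1), (5, 6), (7, 0), (7, 7)]
Unfold 2 (reflect across h@8): 12 holes -> [(0, 1), (0, 6), (5, 1), (5, 6), (7, 0), (7, 7), (8, 0), (8, 7), (10, 1), (10, 6), (15, 1), (15, 6)]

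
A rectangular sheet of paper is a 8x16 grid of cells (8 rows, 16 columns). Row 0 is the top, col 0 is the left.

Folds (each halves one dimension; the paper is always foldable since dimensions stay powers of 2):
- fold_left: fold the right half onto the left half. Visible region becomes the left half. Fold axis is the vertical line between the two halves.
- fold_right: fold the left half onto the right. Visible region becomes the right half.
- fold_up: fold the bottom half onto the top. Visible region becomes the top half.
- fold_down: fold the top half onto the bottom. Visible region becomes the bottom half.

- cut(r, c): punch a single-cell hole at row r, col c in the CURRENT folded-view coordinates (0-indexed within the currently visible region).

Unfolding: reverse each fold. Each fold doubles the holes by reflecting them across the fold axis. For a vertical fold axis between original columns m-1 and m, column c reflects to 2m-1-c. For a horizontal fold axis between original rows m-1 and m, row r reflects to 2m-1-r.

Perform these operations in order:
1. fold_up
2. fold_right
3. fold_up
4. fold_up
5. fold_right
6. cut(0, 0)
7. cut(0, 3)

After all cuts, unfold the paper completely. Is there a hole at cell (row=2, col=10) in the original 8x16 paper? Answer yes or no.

Op 1 fold_up: fold axis h@4; visible region now rows[0,4) x cols[0,16) = 4x16
Op 2 fold_right: fold axis v@8; visible region now rows[0,4) x cols[8,16) = 4x8
Op 3 fold_up: fold axis h@2; visible region now rows[0,2) x cols[8,16) = 2x8
Op 4 fold_up: fold axis h@1; visible region now rows[0,1) x cols[8,16) = 1x8
Op 5 fold_right: fold axis v@12; visible region now rows[0,1) x cols[12,16) = 1x4
Op 6 cut(0, 0): punch at orig (0,12); cuts so far [(0, 12)]; region rows[0,1) x cols[12,16) = 1x4
Op 7 cut(0, 3): punch at orig (0,15); cuts so far [(0, 12), (0, 15)]; region rows[0,1) x cols[12,16) = 1x4
Unfold 1 (reflect across v@12): 4 holes -> [(0, 8), (0, 11), (0, 12), (0, 15)]
Unfold 2 (reflect across h@1): 8 holes -> [(0, 8), (0, 11), (0, 12), (0, 15), (1, 8), (1, 11), (1, 12), (1, 15)]
Unfold 3 (reflect across h@2): 16 holes -> [(0, 8), (0, 11), (0, 12), (0, 15), (1, 8), (1, 11), (1, 12), (1, 15), (2, 8), (2, 11), (2, 12), (2, 15), (3, 8), (3, 11), (3, 12), (3, 15)]
Unfold 4 (reflect across v@8): 32 holes -> [(0, 0), (0, 3), (0, 4), (0, 7), (0, 8), (0, 11), (0, 12), (0, 15), (1, 0), (1, 3), (1, 4), (1, 7), (1, 8), (1, 11), (1, 12), (1, 15), (2, 0), (2, 3), (2, 4), (2, 7), (2, 8), (2, 11), (2, 12), (2, 15), (3, 0), (3, 3), (3, 4), (3, 7), (3, 8), (3, 11), (3, 12), (3, 15)]
Unfold 5 (reflect across h@4): 64 holes -> [(0, 0), (0, 3), (0, 4), (0, 7), (0, 8), (0, 11), (0, 12), (0, 15), (1, 0), (1, 3), (1, 4), (1, 7), (1, 8), (1, 11), (1, 12), (1, 15), (2, 0), (2, 3), (2, 4), (2, 7), (2, 8), (2, 11), (2, 12), (2, 15), (3, 0), (3, 3), (3, 4), (3, 7), (3, 8), (3, 11), (3, 12), (3, 15), (4, 0), (4, 3), (4, 4), (4, 7), (4, 8), (4, 11), (4, 12), (4, 15), (5, 0), (5, 3), (5, 4), (5, 7), (5, 8), (5, 11), (5, 12), (5, 15), (6, 0), (6, 3), (6, 4), (6, 7), (6, 8), (6, 11), (6, 12), (6, 15), (7, 0), (7, 3), (7, 4), (7, 7), (7, 8), (7, 11), (7, 12), (7, 15)]
Holes: [(0, 0), (0, 3), (0, 4), (0, 7), (0, 8), (0, 11), (0, 12), (0, 15), (1, 0), (1, 3), (1, 4), (1, 7), (1, 8), (1, 11), (1, 12), (1, 15), (2, 0), (2, 3), (2, 4), (2, 7), (2, 8), (2, 11), (2, 12), (2, 15), (3, 0), (3, 3), (3, 4), (3, 7), (3, 8), (3, 11), (3, 12), (3, 15), (4, 0), (4, 3), (4, 4), (4, 7), (4, 8), (4, 11), (4, 12), (4, 15), (5, 0), (5, 3), (5, 4), (5, 7), (5, 8), (5, 11), (5, 12), (5, 15), (6, 0), (6, 3), (6, 4), (6, 7), (6, 8), (6, 11), (6, 12), (6, 15), (7, 0), (7, 3), (7, 4), (7, 7), (7, 8), (7, 11), (7, 12), (7, 15)]

Answer: no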